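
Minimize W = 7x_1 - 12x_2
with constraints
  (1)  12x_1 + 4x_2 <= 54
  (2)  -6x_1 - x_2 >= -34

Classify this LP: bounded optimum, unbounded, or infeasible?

unbounded

From the feasible point (41/6, -7), moving in the direction (-4, 12) keeps every constraint satisfied while W decreases without bound.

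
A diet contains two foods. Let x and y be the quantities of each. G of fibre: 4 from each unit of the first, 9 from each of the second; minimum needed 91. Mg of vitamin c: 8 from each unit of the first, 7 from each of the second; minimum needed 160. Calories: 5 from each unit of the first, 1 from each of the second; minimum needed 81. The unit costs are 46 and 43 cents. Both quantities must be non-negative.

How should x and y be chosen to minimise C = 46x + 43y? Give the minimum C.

x = 73/4, y = 2, minimum C = 1851/2

Vertices and C = 46x + 43y:
  (0, 81) → C = 3483
  (91/4, 0) → C = 2093/2
  (73/4, 2) → C = 1851/2
  (407/27, 152/27) → C = 25258/27
The feasible region is unbounded (it extends along (0, 1), (1, 0)), but C strictly increases along every unbounded feasible direction, so there is no improving ray and the minimum is attained at a vertex.

The binding constraints are 4x + 9y = 91 and 8x + 7y = 160.
Solving simultaneously gives x = 73/4, y = 2.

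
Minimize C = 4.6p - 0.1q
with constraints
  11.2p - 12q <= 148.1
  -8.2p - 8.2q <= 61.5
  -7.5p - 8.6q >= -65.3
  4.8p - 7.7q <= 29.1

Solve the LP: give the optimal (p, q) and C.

Feasible corners and C = 4.6p - 0.1q:
  (-118, 221/2) → C = -11077/20
  (-573/250, -651/125) → C = -6264/625
  (75307/9903, 3173/3301) → C = 3454603/99030

p = -118, q = 110.5, minimum C = -553.85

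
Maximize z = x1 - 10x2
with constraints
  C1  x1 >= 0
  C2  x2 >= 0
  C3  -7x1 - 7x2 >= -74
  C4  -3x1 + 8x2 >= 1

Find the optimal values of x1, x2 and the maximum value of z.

x1 = 0, x2 = 1/8, maximum z = -5/4

Vertices and z = x1 - 10x2:
  (0, 74/7) → z = -740/7
  (0, 1/8) → z = -5/4
  (585/77, 229/77) → z = -155/7

The binding constraints are x1 = 0 and -3x1 + 8x2 = 1.
Solving simultaneously gives x1 = 0, x2 = 1/8.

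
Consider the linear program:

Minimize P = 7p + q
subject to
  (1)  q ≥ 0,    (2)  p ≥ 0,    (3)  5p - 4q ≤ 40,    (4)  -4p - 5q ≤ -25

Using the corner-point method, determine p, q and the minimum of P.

Extreme points and P = 7p + q:
  (8, 0) → P = 56
  (25/4, 0) → P = 175/4
  (0, 5) → P = 5
The feasible region is unbounded (it extends along (0, 1), (4, 5)), but P strictly increases along every unbounded feasible direction, so there is no improving ray and the minimum is attained at a vertex.

The binding constraints are p = 0 and -4p - 5q = -25.
Solving simultaneously gives p = 0, q = 5.

p = 0, q = 5, minimum P = 5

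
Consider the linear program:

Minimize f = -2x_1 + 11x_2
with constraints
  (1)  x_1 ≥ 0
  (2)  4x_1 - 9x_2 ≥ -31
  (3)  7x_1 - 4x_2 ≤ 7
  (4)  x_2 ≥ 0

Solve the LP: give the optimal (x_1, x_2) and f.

x_1 = 1, x_2 = 0, minimum f = -2

Extreme points and f = -2x_1 + 11x_2:
  (0, 31/9) → f = 341/9
  (0, 0) → f = 0
  (187/47, 245/47) → f = 2321/47
  (1, 0) → f = -2

At the optimal vertex, 7x_1 - 4x_2 = 7 and x_2 = 0.
Solving simultaneously gives x_1 = 1, x_2 = 0.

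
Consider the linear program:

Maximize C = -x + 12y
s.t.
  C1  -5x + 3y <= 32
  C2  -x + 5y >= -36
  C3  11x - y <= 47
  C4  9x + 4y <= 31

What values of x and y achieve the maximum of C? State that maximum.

Vertices and C = -x + 12y:
  (-134/11, -106/11) → C = -1138/11
  (-35/47, 443/47) → C = 5351/47
  (199/54, -349/54) → C = -4387/54
  (219/53, -82/53) → C = -1203/53

x = -35/47, y = 443/47, maximum C = 5351/47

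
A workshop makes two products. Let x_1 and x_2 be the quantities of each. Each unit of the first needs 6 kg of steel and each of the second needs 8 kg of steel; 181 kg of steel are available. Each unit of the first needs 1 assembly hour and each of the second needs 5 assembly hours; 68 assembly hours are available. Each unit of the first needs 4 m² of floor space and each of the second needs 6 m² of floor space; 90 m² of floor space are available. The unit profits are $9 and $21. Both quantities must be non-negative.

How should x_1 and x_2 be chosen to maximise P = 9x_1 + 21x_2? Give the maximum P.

x_1 = 3, x_2 = 13, maximum P = 300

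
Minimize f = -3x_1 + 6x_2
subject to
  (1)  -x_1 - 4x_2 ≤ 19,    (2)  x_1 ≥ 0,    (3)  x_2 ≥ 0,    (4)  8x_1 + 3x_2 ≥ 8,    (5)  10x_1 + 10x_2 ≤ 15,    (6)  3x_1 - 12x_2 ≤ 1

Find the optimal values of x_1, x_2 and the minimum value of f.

Vertices and f = -3x_1 + 6x_2:
  (7/10, 4/5) → f = 27/10
  (33/35, 16/105) → f = -67/35
  (19/15, 7/30) → f = -12/5

At the optimal vertex, 10x_1 + 10x_2 = 15 and 3x_1 - 12x_2 = 1.
Solving simultaneously gives x_1 = 19/15, x_2 = 7/30.

x_1 = 19/15, x_2 = 7/30, minimum f = -12/5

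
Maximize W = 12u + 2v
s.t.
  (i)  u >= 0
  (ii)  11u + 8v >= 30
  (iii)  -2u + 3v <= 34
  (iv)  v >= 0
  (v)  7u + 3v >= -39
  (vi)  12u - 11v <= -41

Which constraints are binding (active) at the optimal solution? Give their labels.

Feasible corners and W = 12u + 2v:
  (0, 15/4) → W = 15/2
  (0, 34/3) → W = 68/3
  (2/217, 811/217) → W = 1646/217
  (251/14, 163/7) → W = 1832/7

The maximum is at (251/14, 163/7). Substituting into each constraint, equality holds for (iii) and (vi); the remaining constraints have slack.

(iii) and (vi)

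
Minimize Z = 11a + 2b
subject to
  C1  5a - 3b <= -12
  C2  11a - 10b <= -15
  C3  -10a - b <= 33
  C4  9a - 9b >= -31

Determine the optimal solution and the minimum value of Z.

Extreme points and Z = 11a + 2b:
  (-111/35, -9/7) → Z = -1311/35
  (-5/6, 47/18) → Z = -71/18
  (-328/99, 13/99) → Z = -398/11

The binding constraints are 5a - 3b = -12 and -10a - b = 33.
Solving simultaneously gives a = -111/35, b = -9/7.

a = -111/35, b = -9/7, minimum Z = -1311/35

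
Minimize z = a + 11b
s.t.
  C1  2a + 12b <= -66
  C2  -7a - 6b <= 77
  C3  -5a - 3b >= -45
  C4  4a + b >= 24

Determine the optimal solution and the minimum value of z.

Corner points and z = a + 11b:
  (41/3, -70/9) → z = -647/9
  (177/23, -156/23) → z = -1539/23
  (167/3, -700/9) → z = -7199/9
  (13, -28) → z = -295

The binding constraints are -7a - 6b = 77 and -5a - 3b = -45.
Solving simultaneously gives a = 167/3, b = -700/9.

a = 167/3, b = -700/9, minimum z = -7199/9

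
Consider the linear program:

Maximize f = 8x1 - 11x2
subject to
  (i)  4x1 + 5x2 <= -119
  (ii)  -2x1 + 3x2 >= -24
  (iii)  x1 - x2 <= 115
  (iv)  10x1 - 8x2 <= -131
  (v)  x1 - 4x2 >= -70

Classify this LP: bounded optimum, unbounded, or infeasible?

bounded optimum

Feasible corners and f = 8x1 - 11x2:
  (-1607/82, -333/41) → f = -2765/41
  (-118/3, 23/3) → f = -399
  (-585/14, -251/7) → f = 421/7
The feasible region has finitely many vertices and no improving ray; the maximum is 421/7 at (-585/14, -251/7).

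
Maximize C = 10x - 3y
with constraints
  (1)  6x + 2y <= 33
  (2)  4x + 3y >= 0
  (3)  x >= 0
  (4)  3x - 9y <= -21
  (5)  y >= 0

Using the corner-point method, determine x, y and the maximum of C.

x = 17/4, y = 15/4, maximum C = 125/4

Vertices and C = 10x - 3y:
  (0, 33/2) → C = -99/2
  (17/4, 15/4) → C = 125/4
  (0, 7/3) → C = -7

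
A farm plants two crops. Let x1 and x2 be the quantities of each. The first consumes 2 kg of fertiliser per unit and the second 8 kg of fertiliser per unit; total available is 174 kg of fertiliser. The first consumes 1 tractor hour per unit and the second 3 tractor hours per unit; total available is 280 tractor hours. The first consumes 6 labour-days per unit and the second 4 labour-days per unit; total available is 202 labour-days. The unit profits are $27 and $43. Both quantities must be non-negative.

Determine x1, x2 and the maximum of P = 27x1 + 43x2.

Corner points and P = 27x1 + 43x2:
  (0, 0) → P = 0
  (0, 87/4) → P = 3741/4
  (101/3, 0) → P = 909
  (23, 16) → P = 1309

The optimum lies where 2x1 + 8x2 = 174 and 6x1 + 4x2 = 202.
Solving simultaneously gives x1 = 23, x2 = 16.

x1 = 23, x2 = 16, maximum P = 1309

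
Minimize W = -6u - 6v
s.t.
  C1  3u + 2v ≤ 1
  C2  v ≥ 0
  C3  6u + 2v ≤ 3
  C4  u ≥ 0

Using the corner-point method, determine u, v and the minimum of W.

u = 0, v = 1/2, minimum W = -3

The optimum lies where 3u + 2v = 1 and u = 0.
Solving simultaneously gives u = 0, v = 1/2.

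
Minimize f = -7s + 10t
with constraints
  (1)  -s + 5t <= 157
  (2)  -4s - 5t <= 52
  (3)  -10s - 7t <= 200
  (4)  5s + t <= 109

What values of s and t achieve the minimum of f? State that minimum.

Extreme points and f = -7s + 10t:
  (-2099/57, 1370/57) → f = 28393/57
  (194/13, 447/13) → f = 3112/13
  (-318/11, 140/11) → f = 3626/11
  (199/7, -232/7) → f = -3713/7

The optimum lies where -4s - 5t = 52 and 5s + t = 109.
Solving simultaneously gives s = 199/7, t = -232/7.

s = 199/7, t = -232/7, minimum f = -3713/7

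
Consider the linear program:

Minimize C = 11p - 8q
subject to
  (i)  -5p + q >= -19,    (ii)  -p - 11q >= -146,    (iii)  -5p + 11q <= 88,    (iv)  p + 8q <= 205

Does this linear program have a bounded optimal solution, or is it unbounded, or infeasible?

From the feasible point (297/50, 107/10), moving in the direction (-11, -5) keeps every constraint satisfied while C decreases without bound.

unbounded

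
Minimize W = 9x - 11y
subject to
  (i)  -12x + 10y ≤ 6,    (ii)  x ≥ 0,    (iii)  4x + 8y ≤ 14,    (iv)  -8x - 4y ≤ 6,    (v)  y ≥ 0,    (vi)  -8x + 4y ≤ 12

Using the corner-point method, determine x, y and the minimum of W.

x = 23/34, y = 24/17, minimum W = -321/34

Vertices and W = 9x - 11y:
  (0, 3/5) → W = -33/5
  (23/34, 24/17) → W = -321/34
  (0, 0) → W = 0
  (7/2, 0) → W = 63/2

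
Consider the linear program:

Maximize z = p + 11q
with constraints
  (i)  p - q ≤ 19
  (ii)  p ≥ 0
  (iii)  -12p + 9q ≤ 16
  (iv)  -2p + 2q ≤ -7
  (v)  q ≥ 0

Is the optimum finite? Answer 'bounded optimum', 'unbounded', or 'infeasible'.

From the feasible point (19, 0), moving in the direction (1, 1) keeps every constraint satisfied while z increases without bound.

unbounded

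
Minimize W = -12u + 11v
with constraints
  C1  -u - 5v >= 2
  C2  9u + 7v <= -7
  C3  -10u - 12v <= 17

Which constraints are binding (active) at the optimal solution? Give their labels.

Corner points and W = -12u + 11v:
  (-21/38, -11/38) → W = 131/38
  (-61/38, -3/38) → W = 699/38
  (35/38, -83/38) → W = -1333/38

The minimum is at (35/38, -83/38). Substituting into each constraint, equality holds for C2 and C3; the remaining constraints have slack.

C2 and C3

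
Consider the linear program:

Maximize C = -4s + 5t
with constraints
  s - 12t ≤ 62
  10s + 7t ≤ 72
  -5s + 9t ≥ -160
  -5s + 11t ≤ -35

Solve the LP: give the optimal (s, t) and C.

s = -262/49, t = -275/49, maximum C = -327/49

Extreme points and C = -4s + 5t:
  (1298/127, -548/127) → C = -7932/127
  (-262/49, -275/49) → C = -327/49
  (1037/145, 2/29) → C = -4098/145

The optimum lies where s - 12t = 62 and -5s + 11t = -35.
Solving simultaneously gives s = -262/49, t = -275/49.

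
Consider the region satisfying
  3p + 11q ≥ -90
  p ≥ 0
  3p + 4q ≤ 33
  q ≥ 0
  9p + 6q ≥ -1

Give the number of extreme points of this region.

Pairwise boundary intersections that survive every other constraint:
  (0, 33/4)
  (0, 0)
  (11, 0)

3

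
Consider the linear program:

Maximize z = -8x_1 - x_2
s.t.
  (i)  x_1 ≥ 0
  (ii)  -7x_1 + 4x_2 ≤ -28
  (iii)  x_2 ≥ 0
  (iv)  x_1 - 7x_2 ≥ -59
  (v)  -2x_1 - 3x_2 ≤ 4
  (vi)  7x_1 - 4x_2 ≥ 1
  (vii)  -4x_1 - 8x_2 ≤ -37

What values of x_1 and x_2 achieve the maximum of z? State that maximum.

x_1 = 31/6, x_2 = 49/24, maximum z = -347/8

Extreme points and z = -8x_1 - x_2:
  (48/5, 49/5) → z = -433/5
  (31/6, 49/24) → z = -347/8
  (37/4, 0) → z = -74
The feasible region is unbounded (it extends along (7, 1), (1, 0)), but z strictly decreases along every unbounded feasible direction, so there is no improving ray and the maximum is attained at a vertex.

The binding constraints are -7x_1 + 4x_2 = -28 and -4x_1 - 8x_2 = -37.
Solving simultaneously gives x_1 = 31/6, x_2 = 49/24.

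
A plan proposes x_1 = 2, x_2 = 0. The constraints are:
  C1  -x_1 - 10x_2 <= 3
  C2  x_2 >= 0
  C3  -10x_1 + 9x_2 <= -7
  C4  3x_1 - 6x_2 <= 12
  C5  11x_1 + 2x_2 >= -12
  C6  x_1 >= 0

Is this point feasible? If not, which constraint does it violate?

C1: -2 ≤ 3 ✓
C2: 0 ≥ 0 ✓
C3: -20 ≤ -7 ✓
C4: 6 ≤ 12 ✓
C5: 22 ≥ -12 ✓
C6: 2 ≥ 0 ✓

feasible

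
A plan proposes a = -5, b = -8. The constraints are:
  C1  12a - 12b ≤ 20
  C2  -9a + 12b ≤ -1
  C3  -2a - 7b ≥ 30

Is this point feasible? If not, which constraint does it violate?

Constraint C1: 12a - 12b = 36, which is not ≤ 20. All other constraints are satisfied.

not feasible — violates C1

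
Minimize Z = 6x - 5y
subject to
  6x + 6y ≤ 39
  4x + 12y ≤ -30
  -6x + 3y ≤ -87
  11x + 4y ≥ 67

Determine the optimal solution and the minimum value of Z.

x = 159/14, y = -44/7, minimum Z = 697/7

Vertices and Z = 6x - 5y:
  (27/2, -7) → Z = 116
  (159/14, -44/7) → Z = 697/7
  (183/19, -185/19) → Z = 2023/19
The feasible region is unbounded (it extends along (1, -1), (4, -11)), but Z strictly increases along every unbounded feasible direction, so there is no improving ray and the minimum is attained at a vertex.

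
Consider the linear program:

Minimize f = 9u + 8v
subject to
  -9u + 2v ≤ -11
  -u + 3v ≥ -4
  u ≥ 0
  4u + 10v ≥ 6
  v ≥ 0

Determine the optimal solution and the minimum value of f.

u = 61/49, v = 5/49, minimum f = 589/49

Corner points and f = 9u + 8v:
  (61/49, 5/49) → f = 589/49
  (4, 0) → f = 36
  (3/2, 0) → f = 27/2
The feasible region is unbounded (it extends along (3, 1), (2, 9)), but f strictly increases along every unbounded feasible direction, so there is no improving ray and the minimum is attained at a vertex.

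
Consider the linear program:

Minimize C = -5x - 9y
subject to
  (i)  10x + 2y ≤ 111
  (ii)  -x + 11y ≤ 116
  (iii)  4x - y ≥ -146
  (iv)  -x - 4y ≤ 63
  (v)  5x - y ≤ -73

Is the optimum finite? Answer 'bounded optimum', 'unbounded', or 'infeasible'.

Vertices and C = -5x - 9y:
  (-1490/43, 318/43) → C = 4588/43
  (-229/18, 169/18) → C = -188/9
  (-647/17, -106/17) → C = 4189/17
  (-355/21, -242/21) → C = 3953/21
The feasible region has finitely many vertices and no improving ray; the minimum is -188/9 at (-229/18, 169/18).

bounded optimum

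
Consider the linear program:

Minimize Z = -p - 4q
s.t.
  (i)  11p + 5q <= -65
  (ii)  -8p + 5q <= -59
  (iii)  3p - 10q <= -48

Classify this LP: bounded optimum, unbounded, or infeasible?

infeasible

The boundaries 11p + 5q = -65 and -8p + 5q = -59 meet at (-6/19, -1169/95), but that point violates 3p - 10q ≤ -48. Every candidate vertex is excluded by some other constraint, so the feasible region is empty.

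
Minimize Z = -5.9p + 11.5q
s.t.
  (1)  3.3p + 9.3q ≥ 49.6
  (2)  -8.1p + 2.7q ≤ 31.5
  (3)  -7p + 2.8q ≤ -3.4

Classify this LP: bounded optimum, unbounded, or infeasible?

From the feasible point (8525/3717, 16799/3717), moving in the direction (9.3, -3.3) keeps every constraint satisfied while Z decreases without bound.

unbounded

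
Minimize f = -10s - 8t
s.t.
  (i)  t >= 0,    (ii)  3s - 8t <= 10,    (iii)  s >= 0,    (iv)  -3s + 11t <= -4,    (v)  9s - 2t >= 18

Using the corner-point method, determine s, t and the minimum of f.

Feasible corners and f = -10s - 8t:
  (10/3, 0) → f = -100/3
  (2, 0) → f = -20
  (26/3, 2) → f = -308/3
  (190/93, 6/31) → f = -2044/93

s = 26/3, t = 2, minimum f = -308/3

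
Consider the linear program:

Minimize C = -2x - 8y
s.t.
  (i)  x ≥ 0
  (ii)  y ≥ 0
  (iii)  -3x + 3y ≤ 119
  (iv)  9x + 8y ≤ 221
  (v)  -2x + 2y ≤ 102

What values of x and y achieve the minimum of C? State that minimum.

x = 0, y = 221/8, minimum C = -221

Extreme points and C = -2x - 8y:
  (0, 0) → C = 0
  (0, 221/8) → C = -221
  (221/9, 0) → C = -442/9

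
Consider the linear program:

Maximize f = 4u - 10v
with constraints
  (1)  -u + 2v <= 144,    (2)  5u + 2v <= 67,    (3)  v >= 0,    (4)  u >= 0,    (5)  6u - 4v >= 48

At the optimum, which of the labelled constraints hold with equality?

Corner points and f = 4u - 10v:
  (67/5, 0) → f = 268/5
  (91/8, 81/16) → f = -41/8
  (8, 0) → f = 32

The maximum is at (67/5, 0). Substituting into each constraint, equality holds for (2) and (3); the remaining constraints have slack.

(2) and (3)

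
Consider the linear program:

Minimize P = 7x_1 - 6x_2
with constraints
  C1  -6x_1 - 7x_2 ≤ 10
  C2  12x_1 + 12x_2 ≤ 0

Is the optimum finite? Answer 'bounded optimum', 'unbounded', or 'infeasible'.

unbounded

From the feasible point (10, -10), moving in the direction (-7, 6) keeps every constraint satisfied while P decreases without bound.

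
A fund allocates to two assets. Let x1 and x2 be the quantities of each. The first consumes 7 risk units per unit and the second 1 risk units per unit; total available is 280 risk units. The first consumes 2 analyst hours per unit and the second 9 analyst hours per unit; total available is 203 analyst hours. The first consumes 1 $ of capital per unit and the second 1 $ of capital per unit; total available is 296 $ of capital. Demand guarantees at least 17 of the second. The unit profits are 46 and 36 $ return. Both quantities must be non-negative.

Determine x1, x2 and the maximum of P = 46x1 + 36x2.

Feasible corners and P = 46x1 + 36x2:
  (0, 203/9) → P = 812
  (0, 17) → P = 612
  (25, 17) → P = 1762

The optimum lies where 2x1 + 9x2 = 203 and x2 = 17.
Solving simultaneously gives x1 = 25, x2 = 17.

x1 = 25, x2 = 17, maximum P = 1762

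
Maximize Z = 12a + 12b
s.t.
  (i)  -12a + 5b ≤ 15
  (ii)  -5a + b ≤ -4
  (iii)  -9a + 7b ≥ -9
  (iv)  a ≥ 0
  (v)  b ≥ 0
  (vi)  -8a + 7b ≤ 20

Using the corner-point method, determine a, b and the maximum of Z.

a = 29, b = 36, maximum Z = 780

Feasible corners and Z = 12a + 12b:
  (4/5, 0) → Z = 48/5
  (16/9, 44/9) → Z = 80
  (1, 0) → Z = 12
  (29, 36) → Z = 780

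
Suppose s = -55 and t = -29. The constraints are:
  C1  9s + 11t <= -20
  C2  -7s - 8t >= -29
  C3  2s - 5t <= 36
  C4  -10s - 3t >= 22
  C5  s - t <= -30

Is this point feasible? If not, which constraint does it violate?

Constraint C5: s - t = -26, which is not ≤ -30. All other constraints are satisfied.

not feasible — violates C5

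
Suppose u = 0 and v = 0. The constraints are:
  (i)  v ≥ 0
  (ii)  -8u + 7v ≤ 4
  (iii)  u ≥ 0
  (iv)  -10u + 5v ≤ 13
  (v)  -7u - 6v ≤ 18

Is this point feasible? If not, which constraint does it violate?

feasible

(i): 0 ≥ 0 ✓
(ii): 0 ≤ 4 ✓
(iii): 0 ≥ 0 ✓
(iv): 0 ≤ 13 ✓
(v): 0 ≤ 18 ✓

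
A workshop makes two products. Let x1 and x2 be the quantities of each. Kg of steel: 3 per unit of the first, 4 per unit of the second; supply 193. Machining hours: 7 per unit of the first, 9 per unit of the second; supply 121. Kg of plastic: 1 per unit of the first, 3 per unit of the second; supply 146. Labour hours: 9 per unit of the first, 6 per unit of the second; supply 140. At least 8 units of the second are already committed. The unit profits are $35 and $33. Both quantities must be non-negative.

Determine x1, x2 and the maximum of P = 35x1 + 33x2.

Vertices and P = 35x1 + 33x2:
  (0, 121/9) → P = 1331/3
  (0, 8) → P = 264
  (7, 8) → P = 509

The binding constraints are 7x1 + 9x2 = 121 and x2 = 8.
Solving simultaneously gives x1 = 7, x2 = 8.

x1 = 7, x2 = 8, maximum P = 509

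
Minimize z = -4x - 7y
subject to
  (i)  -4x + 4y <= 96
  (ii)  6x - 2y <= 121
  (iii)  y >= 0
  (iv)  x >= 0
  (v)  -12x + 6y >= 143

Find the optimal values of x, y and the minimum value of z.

x = 1/6, y = 145/6, minimum z = -1019/6

Extreme points and z = -4x - 7y:
  (0, 24) → z = -168
  (1/6, 145/6) → z = -1019/6
  (0, 143/6) → z = -1001/6

The binding constraints are -4x + 4y = 96 and -12x + 6y = 143.
Solving simultaneously gives x = 1/6, y = 145/6.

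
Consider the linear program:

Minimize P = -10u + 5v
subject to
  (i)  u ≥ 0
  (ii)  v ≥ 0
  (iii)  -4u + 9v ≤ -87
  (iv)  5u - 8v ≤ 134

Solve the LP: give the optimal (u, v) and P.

Feasible corners and P = -10u + 5v:
  (87/4, 0) → P = -435/2
  (134/5, 0) → P = -268
  (510/13, 101/13) → P = -4595/13

The optimum lies where -4u + 9v = -87 and 5u - 8v = 134.
Solving simultaneously gives u = 510/13, v = 101/13.

u = 510/13, v = 101/13, minimum P = -4595/13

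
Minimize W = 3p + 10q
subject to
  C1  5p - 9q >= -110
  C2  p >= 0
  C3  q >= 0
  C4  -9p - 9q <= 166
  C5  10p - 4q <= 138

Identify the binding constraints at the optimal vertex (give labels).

Corner points and W = 3p + 10q:
  (0, 110/9) → W = 1100/9
  (841/35, 179/7) → W = 1639/5
  (0, 0) → W = 0
  (69/5, 0) → W = 207/5

The minimum is at (0, 0). Substituting into each constraint, equality holds for C2 and C3; the remaining constraints have slack.

C2 and C3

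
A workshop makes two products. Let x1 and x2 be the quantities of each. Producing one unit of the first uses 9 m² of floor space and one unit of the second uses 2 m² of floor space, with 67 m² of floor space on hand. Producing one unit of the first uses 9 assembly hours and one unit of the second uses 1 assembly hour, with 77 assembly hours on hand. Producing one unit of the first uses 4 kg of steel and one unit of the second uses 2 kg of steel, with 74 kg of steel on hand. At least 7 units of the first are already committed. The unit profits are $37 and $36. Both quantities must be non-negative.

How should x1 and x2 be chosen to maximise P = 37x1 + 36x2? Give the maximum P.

Feasible corners and P = 37x1 + 36x2:
  (67/9, 0) → P = 2479/9
  (7, 0) → P = 259
  (7, 2) → P = 331

x1 = 7, x2 = 2, maximum P = 331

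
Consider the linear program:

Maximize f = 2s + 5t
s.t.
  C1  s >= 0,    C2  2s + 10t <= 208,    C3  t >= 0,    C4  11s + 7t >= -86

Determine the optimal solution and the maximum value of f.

s = 104, t = 0, maximum f = 208

Extreme points and f = 2s + 5t:
  (0, 104/5) → f = 104
  (0, 0) → f = 0
  (104, 0) → f = 208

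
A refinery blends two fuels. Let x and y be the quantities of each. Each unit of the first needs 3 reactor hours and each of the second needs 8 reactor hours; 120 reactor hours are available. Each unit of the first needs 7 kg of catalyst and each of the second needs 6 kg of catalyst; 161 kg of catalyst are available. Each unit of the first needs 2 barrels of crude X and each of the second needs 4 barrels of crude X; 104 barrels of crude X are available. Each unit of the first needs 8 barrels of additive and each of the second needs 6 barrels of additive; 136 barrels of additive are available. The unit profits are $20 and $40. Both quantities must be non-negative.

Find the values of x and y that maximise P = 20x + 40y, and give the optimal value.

x = 8, y = 12, maximum P = 640

The optimum lies where 3x + 8y = 120 and 8x + 6y = 136.
Solving simultaneously gives x = 8, y = 12.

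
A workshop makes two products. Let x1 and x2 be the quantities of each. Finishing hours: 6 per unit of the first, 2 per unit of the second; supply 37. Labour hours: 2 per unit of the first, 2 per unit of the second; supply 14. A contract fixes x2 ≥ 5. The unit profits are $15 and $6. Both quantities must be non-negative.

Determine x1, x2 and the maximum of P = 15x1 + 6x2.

x1 = 2, x2 = 5, maximum P = 60

Vertices and P = 15x1 + 6x2:
  (0, 7) → P = 42
  (0, 5) → P = 30
  (2, 5) → P = 60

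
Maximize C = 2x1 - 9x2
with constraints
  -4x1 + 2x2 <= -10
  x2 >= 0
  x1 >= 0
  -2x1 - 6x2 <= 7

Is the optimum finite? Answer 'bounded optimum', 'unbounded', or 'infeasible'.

unbounded

From the feasible point (5/2, 0), moving in the direction (1, 0) keeps every constraint satisfied while C increases without bound.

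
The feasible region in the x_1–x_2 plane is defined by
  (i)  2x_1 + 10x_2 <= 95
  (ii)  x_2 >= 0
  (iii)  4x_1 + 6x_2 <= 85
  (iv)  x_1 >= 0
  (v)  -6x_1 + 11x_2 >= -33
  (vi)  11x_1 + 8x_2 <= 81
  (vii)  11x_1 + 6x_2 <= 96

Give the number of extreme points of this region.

5

The feasible vertices (each the meet of two boundaries and inside every other half-plane) are:
  (0, 19/2)
  (25/47, 883/94)
  (0, 0)
  (11/2, 0)
  (1155/169, 123/169)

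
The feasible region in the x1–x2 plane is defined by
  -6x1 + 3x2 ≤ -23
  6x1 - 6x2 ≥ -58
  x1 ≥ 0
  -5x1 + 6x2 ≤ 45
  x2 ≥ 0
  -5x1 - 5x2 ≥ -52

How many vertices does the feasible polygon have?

The feasible vertices (each the meet of two boundaries and inside every other half-plane) are:
  (23/6, 0)
  (271/45, 197/45)
  (52/5, 0)

3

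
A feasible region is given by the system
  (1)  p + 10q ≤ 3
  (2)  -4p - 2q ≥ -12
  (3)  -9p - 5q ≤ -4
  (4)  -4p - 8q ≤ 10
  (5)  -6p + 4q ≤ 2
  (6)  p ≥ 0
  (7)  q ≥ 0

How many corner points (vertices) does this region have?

The feasible vertices (each the meet of two boundaries and inside every other half-plane) are:
  (3, 0)
  (5/17, 23/85)
  (4/9, 0)

3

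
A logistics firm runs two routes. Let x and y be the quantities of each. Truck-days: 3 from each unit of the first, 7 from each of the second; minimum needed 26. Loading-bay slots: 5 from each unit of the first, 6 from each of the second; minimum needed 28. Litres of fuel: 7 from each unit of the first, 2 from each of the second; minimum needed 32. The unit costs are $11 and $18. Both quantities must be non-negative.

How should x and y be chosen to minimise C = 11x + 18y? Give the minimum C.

x = 4, y = 2, minimum C = 80

Corner points and C = 11x + 18y:
  (0, 16) → C = 288
  (26/3, 0) → C = 286/3
  (4, 2) → C = 80
The feasible region is unbounded (it extends along (0, 1), (1, 0)), but C strictly increases along every unbounded feasible direction, so there is no improving ray and the minimum is attained at a vertex.

The optimum lies where 3x + 7y = 26 and 7x + 2y = 32.
Solving simultaneously gives x = 4, y = 2.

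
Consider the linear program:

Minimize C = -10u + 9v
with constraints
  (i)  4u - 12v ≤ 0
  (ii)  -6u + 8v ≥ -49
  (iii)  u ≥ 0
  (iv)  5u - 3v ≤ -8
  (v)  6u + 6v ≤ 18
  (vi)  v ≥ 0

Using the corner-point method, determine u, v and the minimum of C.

u = 0, v = 8/3, minimum C = 24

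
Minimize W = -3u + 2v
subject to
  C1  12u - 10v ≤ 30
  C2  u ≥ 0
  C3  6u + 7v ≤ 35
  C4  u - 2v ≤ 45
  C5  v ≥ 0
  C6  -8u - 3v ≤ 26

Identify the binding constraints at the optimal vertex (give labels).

C1 and C3

Vertices and W = -3u + 2v:
  (35/9, 5/3) → W = -25/3
  (5/2, 0) → W = -15/2
  (0, 5) → W = 10
  (0, 0) → W = 0

The minimum is at (35/9, 5/3). Substituting into each constraint, equality holds for C1 and C3; the remaining constraints have slack.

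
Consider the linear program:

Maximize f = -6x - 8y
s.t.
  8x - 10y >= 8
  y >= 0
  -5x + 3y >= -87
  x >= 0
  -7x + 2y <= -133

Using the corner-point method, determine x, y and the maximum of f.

Vertices and f = -6x - 8y:
  (423/13, 328/13) → f = -5162/13
  (73/3, 56/3) → f = -886/3
  (225/11, 56/11) → f = -1798/11

x = 225/11, y = 56/11, maximum f = -1798/11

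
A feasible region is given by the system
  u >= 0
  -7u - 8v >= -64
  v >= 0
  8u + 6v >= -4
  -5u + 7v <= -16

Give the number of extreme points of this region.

3

Pairwise boundary intersections that survive every other constraint:
  (64/7, 0)
  (576/89, 208/89)
  (16/5, 0)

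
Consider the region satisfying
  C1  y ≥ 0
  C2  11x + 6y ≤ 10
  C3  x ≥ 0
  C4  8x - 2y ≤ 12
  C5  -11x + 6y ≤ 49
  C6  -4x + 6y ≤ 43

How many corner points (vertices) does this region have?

Of the 15 pairwise boundary intersections, those satisfying every inequality are:
  (10/11, 0)
  (0, 0)
  (0, 5/3)

3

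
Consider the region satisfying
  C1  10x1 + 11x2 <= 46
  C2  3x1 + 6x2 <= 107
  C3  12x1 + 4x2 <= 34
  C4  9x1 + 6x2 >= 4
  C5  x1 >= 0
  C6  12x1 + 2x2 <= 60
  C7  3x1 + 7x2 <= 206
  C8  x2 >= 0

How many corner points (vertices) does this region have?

Of the 28 pairwise boundary intersections, those satisfying every inequality are:
  (95/46, 53/23)
  (0, 46/11)
  (17/6, 0)
  (0, 2/3)
  (4/9, 0)

5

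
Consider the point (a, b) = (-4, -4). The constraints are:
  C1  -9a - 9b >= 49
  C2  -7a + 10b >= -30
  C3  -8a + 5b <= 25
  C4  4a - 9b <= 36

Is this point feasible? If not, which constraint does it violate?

C1: 72 ≥ 49 ✓
C2: -12 ≥ -30 ✓
C3: 12 ≤ 25 ✓
C4: 20 ≤ 36 ✓

feasible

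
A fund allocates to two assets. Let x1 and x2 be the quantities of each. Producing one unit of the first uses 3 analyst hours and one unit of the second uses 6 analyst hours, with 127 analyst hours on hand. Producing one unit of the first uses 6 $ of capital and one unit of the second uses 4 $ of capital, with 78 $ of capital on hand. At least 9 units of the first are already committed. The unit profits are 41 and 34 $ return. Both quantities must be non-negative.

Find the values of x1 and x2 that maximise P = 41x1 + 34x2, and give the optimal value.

x1 = 9, x2 = 6, maximum P = 573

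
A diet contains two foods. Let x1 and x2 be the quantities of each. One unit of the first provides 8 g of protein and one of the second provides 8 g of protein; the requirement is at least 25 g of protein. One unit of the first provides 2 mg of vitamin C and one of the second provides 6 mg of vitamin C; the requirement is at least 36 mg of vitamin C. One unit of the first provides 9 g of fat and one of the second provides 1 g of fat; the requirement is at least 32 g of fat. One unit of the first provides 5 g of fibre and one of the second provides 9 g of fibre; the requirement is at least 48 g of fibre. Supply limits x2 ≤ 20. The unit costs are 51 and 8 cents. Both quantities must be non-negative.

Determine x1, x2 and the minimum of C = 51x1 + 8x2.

Corner points and C = 51x1 + 8x2:
  (18, 0) → C = 918
  (3, 5) → C = 193
  (4/3, 20) → C = 228
The feasible region is unbounded (it extends along (1, 0)), but C strictly increases along every unbounded feasible direction, so there is no improving ray and the minimum is attained at a vertex.

At the optimal vertex, 2x1 + 6x2 = 36 and 9x1 + x2 = 32.
Solving simultaneously gives x1 = 3, x2 = 5.

x1 = 3, x2 = 5, minimum C = 193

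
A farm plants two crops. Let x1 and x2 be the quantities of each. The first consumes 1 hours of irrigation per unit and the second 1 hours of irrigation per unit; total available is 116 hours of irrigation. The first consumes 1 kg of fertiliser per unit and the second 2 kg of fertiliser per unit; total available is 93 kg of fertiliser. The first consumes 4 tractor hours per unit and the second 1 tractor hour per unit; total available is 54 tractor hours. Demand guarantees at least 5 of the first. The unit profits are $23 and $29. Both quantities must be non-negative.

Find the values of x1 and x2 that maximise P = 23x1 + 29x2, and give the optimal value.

Vertices and P = 23x1 + 29x2:
  (27/2, 0) → P = 621/2
  (5, 0) → P = 115
  (5, 34) → P = 1101

The binding constraints are 4x1 + x2 = 54 and x1 = 5.
Solving simultaneously gives x1 = 5, x2 = 34.

x1 = 5, x2 = 34, maximum P = 1101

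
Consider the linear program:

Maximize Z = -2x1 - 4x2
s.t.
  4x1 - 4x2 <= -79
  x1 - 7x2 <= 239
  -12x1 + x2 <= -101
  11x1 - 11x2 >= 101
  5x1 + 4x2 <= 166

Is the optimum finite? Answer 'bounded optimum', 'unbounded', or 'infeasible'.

infeasible

Constraints 4x1 - 4x2 ≤ -79 and 11x1 - 11x2 ≥ 101 have parallel boundaries but demand opposite sides — no point can satisfy both, so the region is empty.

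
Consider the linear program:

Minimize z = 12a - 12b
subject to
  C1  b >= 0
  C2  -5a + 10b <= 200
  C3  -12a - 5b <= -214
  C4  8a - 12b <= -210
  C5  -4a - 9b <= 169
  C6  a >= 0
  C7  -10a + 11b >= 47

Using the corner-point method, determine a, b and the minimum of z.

Corner points and z = 12a - 12b:
  (228/29, 694/29) → z = -5592/29
  (15, 55/2) → z = -150
  (33/4, 23) → z = -177

The optimum lies where -5a + 10b = 200 and -12a - 5b = -214.
Solving simultaneously gives a = 228/29, b = 694/29.

a = 228/29, b = 694/29, minimum z = -5592/29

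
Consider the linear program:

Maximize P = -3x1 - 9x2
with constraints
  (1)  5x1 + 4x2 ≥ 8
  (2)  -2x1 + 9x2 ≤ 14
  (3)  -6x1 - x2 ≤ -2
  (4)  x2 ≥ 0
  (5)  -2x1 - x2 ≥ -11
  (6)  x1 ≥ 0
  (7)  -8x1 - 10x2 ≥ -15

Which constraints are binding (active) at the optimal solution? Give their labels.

(1) and (4)

Feasible corners and P = -3x1 - 9x2:
  (8/5, 0) → P = -24/5
  (10/9, 11/18) → P = -53/6
  (15/8, 0) → P = -45/8

The maximum is at (8/5, 0). Substituting into each constraint, equality holds for (1) and (4); the remaining constraints have slack.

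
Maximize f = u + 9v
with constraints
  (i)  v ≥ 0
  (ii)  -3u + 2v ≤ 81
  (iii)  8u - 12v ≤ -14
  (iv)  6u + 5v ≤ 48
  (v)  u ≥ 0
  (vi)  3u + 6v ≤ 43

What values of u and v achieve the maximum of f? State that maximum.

u = 0, v = 43/6, maximum f = 129/2

Vertices and f = u + 9v:
  (253/56, 117/28) → f = 337/8
  (0, 7/6) → f = 21/2
  (73/21, 38/7) → f = 157/3
  (0, 43/6) → f = 129/2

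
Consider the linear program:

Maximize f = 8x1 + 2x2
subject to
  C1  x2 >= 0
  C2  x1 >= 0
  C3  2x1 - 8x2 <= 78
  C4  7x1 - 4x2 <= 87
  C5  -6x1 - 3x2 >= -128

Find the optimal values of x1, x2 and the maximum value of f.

Vertices and f = 8x1 + 2x2:
  (0, 0) → f = 0
  (87/7, 0) → f = 696/7
  (0, 128/3) → f = 256/3
  (773/45, 374/45) → f = 6932/45

x1 = 773/45, x2 = 374/45, maximum f = 6932/45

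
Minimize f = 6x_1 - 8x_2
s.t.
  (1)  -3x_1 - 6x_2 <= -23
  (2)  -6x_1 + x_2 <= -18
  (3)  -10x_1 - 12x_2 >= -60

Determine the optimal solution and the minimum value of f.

Feasible corners and f = 6x_1 - 8x_2:
  (131/39, 28/13) → f = 38/13
  (7/2, 25/12) → f = 13/3
  (138/41, 90/41) → f = 108/41

The optimum lies where -6x_1 + x_2 = -18 and -10x_1 - 12x_2 = -60.
Solving simultaneously gives x_1 = 138/41, x_2 = 90/41.

x_1 = 138/41, x_2 = 90/41, minimum f = 108/41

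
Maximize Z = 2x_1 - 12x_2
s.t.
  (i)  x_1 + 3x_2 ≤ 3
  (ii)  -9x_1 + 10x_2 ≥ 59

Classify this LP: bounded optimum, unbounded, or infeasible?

unbounded

From the feasible point (-147/37, 86/37), moving in the direction (-10, -9) keeps every constraint satisfied while Z increases without bound.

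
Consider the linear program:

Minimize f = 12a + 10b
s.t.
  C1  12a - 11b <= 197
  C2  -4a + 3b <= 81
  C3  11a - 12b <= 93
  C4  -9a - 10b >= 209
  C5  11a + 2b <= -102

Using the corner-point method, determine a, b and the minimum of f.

a = -417/5, b = -421/5, minimum f = -9214/5

Vertices and f = 12a + 10b:
  (-417/5, -421/5) → f = -9214/5
  (-1437/67, -107/67) → f = -18314/67
  (-789/109, -1568/109) → f = -25148/109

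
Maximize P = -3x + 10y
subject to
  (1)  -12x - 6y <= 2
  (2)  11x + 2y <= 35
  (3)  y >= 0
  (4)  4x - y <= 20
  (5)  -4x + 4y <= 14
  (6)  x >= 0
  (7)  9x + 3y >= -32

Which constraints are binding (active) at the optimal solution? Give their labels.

Feasible corners and P = -3x + 10y:
  (35/11, 0) → P = -105/11
  (28/13, 147/26) → P = 651/13
  (0, 0) → P = 0
  (0, 7/2) → P = 35

The maximum is at (28/13, 147/26). Substituting into each constraint, equality holds for (2) and (5); the remaining constraints have slack.

(2) and (5)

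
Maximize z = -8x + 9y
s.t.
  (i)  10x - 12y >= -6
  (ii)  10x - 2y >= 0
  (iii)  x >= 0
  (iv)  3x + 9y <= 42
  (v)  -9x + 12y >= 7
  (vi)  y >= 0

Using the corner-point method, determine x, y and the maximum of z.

x = 1, y = 4/3, maximum z = 4

Vertices and z = -8x + 9y:
  (25/7, 73/21) → z = 19/7
  (1, 4/3) → z = 4
  (49/13, 133/39) → z = 7/13

At the optimal vertex, 10x - 12y = -6 and -9x + 12y = 7.
Solving simultaneously gives x = 1, y = 4/3.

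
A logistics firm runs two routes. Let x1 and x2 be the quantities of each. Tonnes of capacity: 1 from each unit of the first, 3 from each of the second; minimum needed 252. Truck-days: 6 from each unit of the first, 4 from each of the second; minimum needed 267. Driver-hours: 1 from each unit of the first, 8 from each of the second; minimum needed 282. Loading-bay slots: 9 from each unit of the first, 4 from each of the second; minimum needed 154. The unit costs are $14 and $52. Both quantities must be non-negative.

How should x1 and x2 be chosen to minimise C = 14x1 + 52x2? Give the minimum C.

The feasible region is unbounded (it extends along (0, 1), (1, 0)), but C strictly increases along every unbounded feasible direction, so there is no improving ray and the minimum is attained at a vertex.

x1 = 234, x2 = 6, minimum C = 3588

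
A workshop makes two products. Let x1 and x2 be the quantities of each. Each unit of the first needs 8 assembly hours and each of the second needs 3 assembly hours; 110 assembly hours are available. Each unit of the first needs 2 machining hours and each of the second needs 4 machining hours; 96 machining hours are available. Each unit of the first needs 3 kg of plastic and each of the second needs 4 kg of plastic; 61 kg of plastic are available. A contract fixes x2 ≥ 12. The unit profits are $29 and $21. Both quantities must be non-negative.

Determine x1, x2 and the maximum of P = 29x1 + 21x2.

Extreme points and P = 29x1 + 21x2:
  (0, 61/4) → P = 1281/4
  (0, 12) → P = 252
  (13/3, 12) → P = 1133/3

The binding constraints are 3x1 + 4x2 = 61 and x2 = 12.
Solving simultaneously gives x1 = 13/3, x2 = 12.

x1 = 13/3, x2 = 12, maximum P = 1133/3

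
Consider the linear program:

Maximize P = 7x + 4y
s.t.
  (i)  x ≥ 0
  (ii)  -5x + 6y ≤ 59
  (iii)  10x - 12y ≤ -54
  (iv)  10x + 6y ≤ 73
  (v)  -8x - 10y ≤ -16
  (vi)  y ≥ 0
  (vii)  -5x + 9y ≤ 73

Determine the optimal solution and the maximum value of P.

x = 46/15, y = 127/18, maximum P = 2236/45

Feasible corners and P = 7x + 4y:
  (0, 9/2) → P = 18
  (0, 73/9) → P = 292/9
  (46/15, 127/18) → P = 2236/45
  (73/40, 73/8) → P = 1971/40

The binding constraints are 10x - 12y = -54 and 10x + 6y = 73.
Solving simultaneously gives x = 46/15, y = 127/18.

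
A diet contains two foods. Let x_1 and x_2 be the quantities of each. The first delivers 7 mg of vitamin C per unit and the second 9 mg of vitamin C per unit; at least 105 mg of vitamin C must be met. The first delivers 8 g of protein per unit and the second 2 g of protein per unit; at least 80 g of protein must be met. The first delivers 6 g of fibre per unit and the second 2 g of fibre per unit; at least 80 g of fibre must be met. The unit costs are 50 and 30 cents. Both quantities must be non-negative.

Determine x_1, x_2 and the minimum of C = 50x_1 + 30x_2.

x_1 = 51/4, x_2 = 7/4, minimum C = 690

Extreme points and C = 50x_1 + 30x_2:
  (0, 40) → C = 1200
  (15, 0) → C = 750
  (51/4, 7/4) → C = 690
The feasible region is unbounded (it extends along (0, 1), (1, 0)), but C strictly increases along every unbounded feasible direction, so there is no improving ray and the minimum is attained at a vertex.

The binding constraints are 7x_1 + 9x_2 = 105 and 6x_1 + 2x_2 = 80.
Solving simultaneously gives x_1 = 51/4, x_2 = 7/4.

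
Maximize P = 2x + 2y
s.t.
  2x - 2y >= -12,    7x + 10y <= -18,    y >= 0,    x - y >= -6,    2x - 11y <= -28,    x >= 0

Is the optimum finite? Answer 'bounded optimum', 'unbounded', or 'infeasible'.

The boundaries 2x - 2y = -12 and x = 0 meet at (0, 6), but that point violates 7x + 10y ≤ -18. Every candidate vertex is excluded by some other constraint, so the feasible region is empty.

infeasible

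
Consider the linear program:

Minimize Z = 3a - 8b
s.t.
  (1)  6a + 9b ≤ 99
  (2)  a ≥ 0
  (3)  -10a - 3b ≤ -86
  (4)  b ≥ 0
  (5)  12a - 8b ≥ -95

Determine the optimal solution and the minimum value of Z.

Vertices and Z = 3a - 8b:
  (53/8, 79/12) → Z = -787/24
  (33/2, 0) → Z = 99/2
  (43/5, 0) → Z = 129/5

The binding constraints are 6a + 9b = 99 and -10a - 3b = -86.
Solving simultaneously gives a = 53/8, b = 79/12.

a = 53/8, b = 79/12, minimum Z = -787/24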